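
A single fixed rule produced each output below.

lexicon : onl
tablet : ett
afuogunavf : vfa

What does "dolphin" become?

ind

Looking at the pairs, the operation is to move the last 2 characters to the front (rotate right by 2), then keep only the first 3 characters.
For "dolphin", step one produces "indolph"; step two turns that into "ind".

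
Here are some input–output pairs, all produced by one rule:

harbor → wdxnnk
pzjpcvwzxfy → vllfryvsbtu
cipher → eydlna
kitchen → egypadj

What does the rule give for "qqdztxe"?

Looking at the pairs, the operation is to shift every letter 4 places backward in the alphabet (wrapping around), then swap each adjacent pair of characters (1↔2, 3↔4, ...).
Doing the same to "qqdztxe": "mmvztpa".
(Check on "harbor": → "dwnxkn" → "wdxnnk" ✓)

mmvztpa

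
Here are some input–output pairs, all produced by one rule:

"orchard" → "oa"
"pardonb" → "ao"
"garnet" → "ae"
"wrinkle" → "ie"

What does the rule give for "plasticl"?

ai

The rule is to keep only the vowels.
On "plasticl" that produces "ai".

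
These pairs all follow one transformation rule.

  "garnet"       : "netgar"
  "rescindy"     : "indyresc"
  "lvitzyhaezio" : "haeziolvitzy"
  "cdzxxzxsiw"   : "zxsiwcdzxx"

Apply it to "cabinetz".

netzcabi

Each output is the input with this applied: swap the front and back halves of the string.
"cabinetz" → "netzcabi".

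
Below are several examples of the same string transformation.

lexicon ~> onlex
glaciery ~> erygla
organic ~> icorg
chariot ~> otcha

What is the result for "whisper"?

erwhi

In each case the input is transformed by: move the first 3 characters to the end (rotate left by 3), then delete the first 2 characters.
On "whisper": the first step gives "sperwhi", and the second then gives "erwhi".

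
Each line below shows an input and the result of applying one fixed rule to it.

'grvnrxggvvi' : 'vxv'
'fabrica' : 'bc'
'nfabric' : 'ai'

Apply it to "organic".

Looking at the pairs, the operation is to keep one character in every 3, starting at position 3 (positions 3rd, 6th, 9th, ...).
"organic" → "gi".

gi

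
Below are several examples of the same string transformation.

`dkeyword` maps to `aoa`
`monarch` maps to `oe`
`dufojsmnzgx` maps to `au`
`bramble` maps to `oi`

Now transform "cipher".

The transformation: shift every letter 3 places backward in the alphabet (wrapping around), then keep only the vowels.
Applying that to "cipher" gives "eo".
(Check on "monarch": → "jlkxoze" → "oe" ✓)

eo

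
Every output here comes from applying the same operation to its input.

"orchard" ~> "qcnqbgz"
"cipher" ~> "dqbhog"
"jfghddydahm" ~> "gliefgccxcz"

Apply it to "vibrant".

msuhaqz

The transformation: move the last 2 characters to the front (rotate right by 2), then shift every letter 1 place backward in the alphabet (wrapping around).
Applying both steps to "vibrant": "ntvibra", then "msuhaqz".
(Check on "orchard": → "rdorcha" → "qcnqbgz" ✓)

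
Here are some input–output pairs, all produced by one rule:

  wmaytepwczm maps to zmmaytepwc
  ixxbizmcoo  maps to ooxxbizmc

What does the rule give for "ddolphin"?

indolph

The transformation: delete the first character, then move the last 2 characters to the front (rotate right by 2).
On "ddolphin": the first step gives "dolphin", and the second then gives "indolph".
(Check on "wmaytepwczm": → "maytepwczm" → "zmmaytepwc" ✓)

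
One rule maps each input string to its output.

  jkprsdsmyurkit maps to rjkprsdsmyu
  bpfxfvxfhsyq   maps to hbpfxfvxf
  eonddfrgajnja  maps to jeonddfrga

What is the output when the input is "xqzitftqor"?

txqzitf

The pattern: delete the last 3 characters, then move the last character to the front.
"xqzitftqor" → "txqzitf".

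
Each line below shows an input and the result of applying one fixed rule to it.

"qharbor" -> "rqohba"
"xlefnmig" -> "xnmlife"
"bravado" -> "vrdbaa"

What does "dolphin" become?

polihd

The pattern: delete the last character, then sort the characters into reverse alphabetical order.
On "dolphin": the first step gives "dolphi", and the second then gives "polihd".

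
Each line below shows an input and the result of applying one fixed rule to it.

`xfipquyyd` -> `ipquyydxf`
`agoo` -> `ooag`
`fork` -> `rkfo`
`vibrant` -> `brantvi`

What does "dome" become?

medo

What's happening: move the first 2 characters to the end (rotate left by 2).
On "dome" that produces "medo".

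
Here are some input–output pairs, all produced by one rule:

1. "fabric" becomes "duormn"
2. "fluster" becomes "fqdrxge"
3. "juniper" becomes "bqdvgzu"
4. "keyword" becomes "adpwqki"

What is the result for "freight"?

stfrdqu

Each output is the input with this applied: move the last 3 characters to the front (rotate right by 3), then shift every letter 12 places forward in the alphabet (wrapping around).
Working it through for "freight": intermediate "ghtfrei", final "stfrdqu".
(Check on "fluster": → "terflus" → "fqdrxge" ✓)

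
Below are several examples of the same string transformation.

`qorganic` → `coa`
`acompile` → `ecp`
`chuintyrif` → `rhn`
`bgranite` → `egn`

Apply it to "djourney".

What's happening: keep one character in every 3, starting at position 2 (positions 2nd, 5th, 8th, ...), then move the last character to the front.
On "djourney" that produces "yjr".

yjr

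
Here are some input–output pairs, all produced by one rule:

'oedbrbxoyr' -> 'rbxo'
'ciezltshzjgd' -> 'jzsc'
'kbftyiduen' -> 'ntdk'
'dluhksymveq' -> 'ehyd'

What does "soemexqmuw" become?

wmqs

The pattern: keep one character in every 3, starting at position 1 (positions 1st, 4th, 7th, ...), then swap the first and last characters.
On "soemexqmuw": the first step gives "smqw", and the second then gives "wmqs".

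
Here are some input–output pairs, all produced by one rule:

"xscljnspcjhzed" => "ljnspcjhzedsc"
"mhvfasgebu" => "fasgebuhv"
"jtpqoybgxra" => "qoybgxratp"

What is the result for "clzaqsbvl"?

Rule — delete the first character, then move the first 2 characters to the end (rotate left by 2).
For "clzaqsbvl", step one produces "lzaqsbvl"; step two turns that into "aqsbvllz".

aqsbvllz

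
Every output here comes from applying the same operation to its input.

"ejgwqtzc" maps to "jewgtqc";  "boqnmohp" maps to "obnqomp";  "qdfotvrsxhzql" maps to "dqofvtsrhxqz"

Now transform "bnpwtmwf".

nbwpmtf

The pattern: swap each adjacent pair of characters (1↔2, 3↔4, ...), then delete the last character.
On "bnpwtmwf": the first step gives "nbwpmtfw", and the second then gives "nbwpmtf".
(Check on "ejgwqtzc": → "jewgtqcz" → "jewgtqc" ✓)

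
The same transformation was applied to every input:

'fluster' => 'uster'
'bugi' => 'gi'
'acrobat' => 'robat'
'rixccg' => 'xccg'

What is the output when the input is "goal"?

al

What's happening: delete the first 2 characters.
So "goal" becomes "al".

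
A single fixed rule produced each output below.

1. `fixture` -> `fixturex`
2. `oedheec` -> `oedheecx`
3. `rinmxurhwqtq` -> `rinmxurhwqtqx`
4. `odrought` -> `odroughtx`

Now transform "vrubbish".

vrubbishx

Each output is the input with this applied: append "x".
On "vrubbish" that produces "vrubbishx".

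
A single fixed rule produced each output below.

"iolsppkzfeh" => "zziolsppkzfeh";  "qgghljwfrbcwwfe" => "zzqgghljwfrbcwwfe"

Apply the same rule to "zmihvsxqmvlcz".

zzzmihvsxqmvlcz

Each output is the input with this applied: prepend "zz".
So "zmihvsxqmvlcz" becomes "zzzmihvsxqmvlcz".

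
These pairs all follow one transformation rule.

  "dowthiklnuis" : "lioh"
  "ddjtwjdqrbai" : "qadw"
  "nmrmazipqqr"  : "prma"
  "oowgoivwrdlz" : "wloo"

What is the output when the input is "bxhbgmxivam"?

imxg

In each case the input is transformed by: keep one character in every 3, starting at position 2 (positions 2nd, 5th, 8th, ...), then swap the front and back halves of the string.
"bxhbgmxivam" → "xgim" → "imxg".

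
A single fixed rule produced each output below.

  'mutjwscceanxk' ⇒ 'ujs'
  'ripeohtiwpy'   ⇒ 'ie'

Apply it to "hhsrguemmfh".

hr

The rule is to keep every other character starting from the second (positions 2nd, 4th, 6th, ...), then delete the last 3 characters.
For "hhsrguemmfh", step one produces "hrumf"; step two turns that into "hr".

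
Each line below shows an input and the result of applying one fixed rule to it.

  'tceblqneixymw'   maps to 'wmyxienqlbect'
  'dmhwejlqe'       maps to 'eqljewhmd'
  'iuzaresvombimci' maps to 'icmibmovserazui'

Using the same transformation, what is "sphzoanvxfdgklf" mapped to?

In each case the input is transformed by: reverse the string.
Applying that to "sphzoanvxfdgklf" gives "flkgdfxvnaozhps".

flkgdfxvnaozhps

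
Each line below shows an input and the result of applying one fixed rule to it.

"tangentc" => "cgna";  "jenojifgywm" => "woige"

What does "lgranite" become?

In each case the input is transformed by: keep every other character starting from the second (positions 2nd, 4th, 6th, ...), then swap the first and last characters.
On "lgranite": the first step gives "gaie", and the second then gives "eaig".

eaig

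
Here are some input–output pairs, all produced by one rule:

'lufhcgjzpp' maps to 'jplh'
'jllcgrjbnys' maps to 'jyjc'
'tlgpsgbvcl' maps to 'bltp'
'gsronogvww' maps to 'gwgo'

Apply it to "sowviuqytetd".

Rule — keep one character in every 3, starting at position 1 (positions 1st, 4th, 7th, ...), then move the last 2 characters to the front (rotate right by 2).
Starting from "sowviuqytetd": after the first operation, "svqe"; after the second, "qesv".

qesv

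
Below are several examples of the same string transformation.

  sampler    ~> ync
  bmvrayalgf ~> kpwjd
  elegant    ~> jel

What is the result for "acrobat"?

Looking at the pairs, the operation is to keep every other character starting from the second (positions 2nd, 4th, 6th, ...), then shift every letter 2 places backward in the alphabet (wrapping around).
Working it through for "acrobat": intermediate "coa", final "amy".
(Check on "elegant": → "lgn" → "jel" ✓)

amy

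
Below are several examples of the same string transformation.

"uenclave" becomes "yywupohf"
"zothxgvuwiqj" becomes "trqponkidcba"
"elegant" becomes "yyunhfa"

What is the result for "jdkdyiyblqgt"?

xxvssnkfedca

Each output is the input with this applied: shift every letter 6 places backward in the alphabet (wrapping around), then sort the characters into reverse alphabetical order.
For "jdkdyiyblqgt", step one produces "dxexscsvfkan"; step two turns that into "xxvssnkfedca".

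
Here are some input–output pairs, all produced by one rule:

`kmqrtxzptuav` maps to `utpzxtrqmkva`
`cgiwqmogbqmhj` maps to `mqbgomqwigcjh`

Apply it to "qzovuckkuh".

The rule is to reverse the string, then move the first 2 characters to the end (rotate left by 2).
Starting from "qzovuckkuh": after the first operation, "hukkcuvozq"; after the second, "kkcuvozqhu".

kkcuvozqhu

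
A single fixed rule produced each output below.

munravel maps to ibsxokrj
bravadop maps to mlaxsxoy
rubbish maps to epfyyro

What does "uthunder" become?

obakreqr

The rule is to reverse the string, then shift every letter 3 places backward in the alphabet (wrapping around).
On "uthunder": the first step gives "rednuhtu", and the second then gives "obakreqr".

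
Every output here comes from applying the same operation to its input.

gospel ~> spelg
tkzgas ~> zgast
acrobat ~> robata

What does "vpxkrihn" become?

xkrihnv

Each output is the input with this applied: move the first 2 characters to the end (rotate left by 2), then delete the last character.
For "vpxkrihn", step one produces "xkrihnvp"; step two turns that into "xkrihnv".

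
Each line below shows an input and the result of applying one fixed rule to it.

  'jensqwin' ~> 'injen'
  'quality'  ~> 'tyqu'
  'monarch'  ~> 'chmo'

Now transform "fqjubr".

Rule — move the last 2 characters to the front (rotate right by 2), then delete the last 3 characters.
For "fqjubr", step one produces "brfqju"; step two turns that into "brf".

brf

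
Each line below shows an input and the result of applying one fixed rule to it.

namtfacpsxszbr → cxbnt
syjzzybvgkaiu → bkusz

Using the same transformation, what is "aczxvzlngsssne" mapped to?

lsnax

The rule is to keep one character in every 3, starting at position 1 (positions 1st, 4th, 7th, ...), then move the last 3 characters to the front (rotate right by 3).
On "aczxvzlngsssne": the first step gives "axlsn", and the second then gives "lsnax".
(Check on "namtfacpsxszbr": → "ntcxb" → "cxbnt" ✓)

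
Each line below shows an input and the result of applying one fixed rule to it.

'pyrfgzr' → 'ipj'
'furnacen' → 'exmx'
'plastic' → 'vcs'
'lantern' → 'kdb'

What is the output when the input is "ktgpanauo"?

dzxe

In each case the input is transformed by: keep every other character starting from the second (positions 2nd, 4th, 6th, ...), then shift every letter 10 places forward in the alphabet (wrapping around).
Starting from "ktgpanauo": after the first operation, "tpnu"; after the second, "dzxe".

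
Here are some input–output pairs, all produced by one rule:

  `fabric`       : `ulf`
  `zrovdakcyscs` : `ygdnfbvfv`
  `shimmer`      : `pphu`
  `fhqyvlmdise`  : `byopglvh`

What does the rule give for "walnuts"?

qxwv

Each output is the input with this applied: shift every letter 3 places forward in the alphabet (wrapping around), then delete the first 3 characters.
Doing the same to "walnuts": "qxwv".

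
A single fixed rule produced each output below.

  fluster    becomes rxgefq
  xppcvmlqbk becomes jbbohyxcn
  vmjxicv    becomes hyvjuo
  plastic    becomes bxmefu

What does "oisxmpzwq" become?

auejybli

Each output is the input with this applied: delete the last character, then shift every letter 12 places forward in the alphabet (wrapping around).
Applying both steps to "oisxmpzwq": "oisxmpzw", then "auejybli".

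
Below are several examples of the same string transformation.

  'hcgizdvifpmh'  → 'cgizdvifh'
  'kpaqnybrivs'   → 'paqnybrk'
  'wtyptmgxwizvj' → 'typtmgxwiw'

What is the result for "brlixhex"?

The pattern: delete the last 3 characters, then move the first character to the end.
Working it through for "brlixhex": intermediate "brlix", final "rlixb".

rlixb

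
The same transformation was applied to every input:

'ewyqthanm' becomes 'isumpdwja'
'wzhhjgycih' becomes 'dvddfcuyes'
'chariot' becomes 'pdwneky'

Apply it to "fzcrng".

The transformation: shift every letter 4 places backward in the alphabet (wrapping around), then swap the first and last characters.
"fzcrng" → "bvynjc" → "cvynjb".

cvynjb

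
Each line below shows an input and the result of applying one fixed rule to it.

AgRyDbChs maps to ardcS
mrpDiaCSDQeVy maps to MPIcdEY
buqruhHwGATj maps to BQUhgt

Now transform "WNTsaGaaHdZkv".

wtAAhzV

The rule is to flip the case of every letter, then keep every other character starting from the first (positions 1st, 3rd, 5th, ...).
Doing the same to "WNTsaGaaHdZkv": "wtAAhzV".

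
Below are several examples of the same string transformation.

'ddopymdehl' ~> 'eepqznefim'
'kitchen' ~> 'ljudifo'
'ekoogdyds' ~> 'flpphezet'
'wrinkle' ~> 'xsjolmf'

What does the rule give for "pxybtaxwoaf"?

The transformation: shift every letter 1 place forward in the alphabet (wrapping around).
On "pxybtaxwoaf" that produces "qyzcubyxpbg".

qyzcubyxpbg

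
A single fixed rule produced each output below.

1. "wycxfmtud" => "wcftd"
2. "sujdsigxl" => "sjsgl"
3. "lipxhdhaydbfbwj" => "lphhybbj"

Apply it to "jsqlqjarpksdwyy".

Rule — keep every other character starting from the first (positions 1st, 3rd, 5th, ...).
For "jsqlqjarpksdwyy" the result is "jqqapswy".

jqqapswy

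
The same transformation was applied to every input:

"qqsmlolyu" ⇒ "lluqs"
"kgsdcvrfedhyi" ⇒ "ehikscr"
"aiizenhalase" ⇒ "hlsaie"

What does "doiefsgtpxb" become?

gpbdif

Looking at the pairs, the operation is to keep every other character starting from the first (positions 1st, 3rd, 5th, ...), then move the last 3 characters to the front (rotate right by 3).
For "doiefsgtpxb" the result is "gpbdif".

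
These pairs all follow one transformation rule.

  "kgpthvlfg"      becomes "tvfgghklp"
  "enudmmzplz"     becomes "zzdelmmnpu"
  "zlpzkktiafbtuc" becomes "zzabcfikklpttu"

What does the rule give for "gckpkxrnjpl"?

rxcgjkklnpp

Rule — sort the characters into alphabetical order, then move the last 2 characters to the front (rotate right by 2).
"gckpkxrnjpl" → "cgjkklnpprx" → "rxcgjkklnpp".
(Check on "zlpzkktiafbtuc": → "abcfikklpttuzz" → "zzabcfikklpttu" ✓)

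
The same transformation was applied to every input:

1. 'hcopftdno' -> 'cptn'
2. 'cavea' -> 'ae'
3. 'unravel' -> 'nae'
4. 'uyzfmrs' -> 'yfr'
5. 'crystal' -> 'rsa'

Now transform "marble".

abe

The rule is to keep every other character starting from the second (positions 2nd, 4th, 6th, ...).
Applying that to "marble" gives "abe".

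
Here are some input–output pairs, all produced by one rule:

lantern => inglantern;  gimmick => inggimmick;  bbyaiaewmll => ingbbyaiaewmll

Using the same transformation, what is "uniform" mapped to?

inguniform

Looking at the pairs, the operation is to prepend "ing".
For "uniform" the result is "inguniform".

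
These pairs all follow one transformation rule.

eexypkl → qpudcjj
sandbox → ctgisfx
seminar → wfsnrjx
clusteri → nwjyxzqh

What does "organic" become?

hnsflwt

In each case the input is transformed by: reverse the string, then shift every letter 5 places forward in the alphabet (wrapping around).
For "organic" the result is "hnsflwt".
(Check on "seminar": → "ranimes" → "wfsnrjx" ✓)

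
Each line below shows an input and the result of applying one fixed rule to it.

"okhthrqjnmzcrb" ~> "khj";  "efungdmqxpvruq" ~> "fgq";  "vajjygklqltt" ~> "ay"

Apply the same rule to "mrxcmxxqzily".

rm

Each output is the input with this applied: keep one character in every 3, starting at position 2 (positions 2nd, 5th, 8th, ...), then delete the last 2 characters.
Applying both steps to "mrxcmxxqzily": "rmql", then "rm".
(Check on "efungdmqxpvruq": → "fgqvq" → "fgq" ✓)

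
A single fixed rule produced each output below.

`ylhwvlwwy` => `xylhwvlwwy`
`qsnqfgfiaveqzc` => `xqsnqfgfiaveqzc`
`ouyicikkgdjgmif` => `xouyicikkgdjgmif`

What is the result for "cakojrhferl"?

Rule — prepend "x".
"cakojrhferl" → "xcakojrhferl".

xcakojrhferl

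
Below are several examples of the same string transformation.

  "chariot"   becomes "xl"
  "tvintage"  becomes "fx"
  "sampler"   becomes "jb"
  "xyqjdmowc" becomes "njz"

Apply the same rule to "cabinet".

The transformation: keep one character in every 3, starting at position 3 (positions 3rd, 6th, 9th, ...), then shift every letter 3 places backward in the alphabet (wrapping around).
Working it through for "cabinet": intermediate "be", final "yb".

yb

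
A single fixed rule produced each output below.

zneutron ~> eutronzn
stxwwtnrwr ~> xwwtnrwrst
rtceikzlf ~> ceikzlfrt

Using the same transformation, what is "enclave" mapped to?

claveen

The rule is to move the first 2 characters to the end (rotate left by 2).
For "enclave" the result is "claveen".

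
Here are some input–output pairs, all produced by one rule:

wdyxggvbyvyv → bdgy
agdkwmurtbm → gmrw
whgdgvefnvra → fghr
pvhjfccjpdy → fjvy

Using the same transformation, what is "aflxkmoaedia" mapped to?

Looking at the pairs, the operation is to keep one character in every 3, starting at position 2 (positions 2nd, 5th, 8th, ...), then sort the characters into alphabetical order.
On "aflxkmoaedia": the first step gives "fkai", and the second then gives "afik".

afik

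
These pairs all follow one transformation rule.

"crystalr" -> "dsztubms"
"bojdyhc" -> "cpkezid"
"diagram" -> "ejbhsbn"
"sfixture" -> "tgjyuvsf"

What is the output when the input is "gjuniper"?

hkvojqfs

Rule — shift every letter 1 place forward in the alphabet (wrapping around).
So "gjuniper" becomes "hkvojqfs".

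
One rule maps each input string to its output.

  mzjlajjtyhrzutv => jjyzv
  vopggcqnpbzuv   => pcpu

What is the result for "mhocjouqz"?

Each output is the input with this applied: keep one character in every 3, starting at position 3 (positions 3rd, 6th, 9th, ...).
"mhocjouqz" → "ooz".

ooz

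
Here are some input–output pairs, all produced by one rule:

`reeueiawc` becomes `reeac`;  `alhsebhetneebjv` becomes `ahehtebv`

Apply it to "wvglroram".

The pattern: keep every other character starting from the first (positions 1st, 3rd, 5th, ...).
On "wvglroram" that produces "wgrrm".

wgrrm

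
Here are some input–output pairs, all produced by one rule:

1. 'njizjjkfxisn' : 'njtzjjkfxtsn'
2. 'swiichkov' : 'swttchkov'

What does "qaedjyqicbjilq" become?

qaedjyqtcbjtlq

Each output is the input with this applied: replace every "i" with "t".
Doing the same to "qaedjyqicbjilq": "qaedjyqtcbjtlq".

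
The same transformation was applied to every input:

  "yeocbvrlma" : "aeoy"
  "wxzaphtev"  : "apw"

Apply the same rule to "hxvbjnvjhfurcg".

bgjrv

The rule is to sort the characters into alphabetical order, then keep one character in every 3, starting at position 1 (positions 1st, 4th, 7th, ...).
Starting from "hxvbjnvjhfurcg": after the first operation, "bcfghhjjnruvvx"; after the second, "bgjrv".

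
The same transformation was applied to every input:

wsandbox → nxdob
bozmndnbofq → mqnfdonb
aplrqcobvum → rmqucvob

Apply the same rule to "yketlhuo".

The pattern: delete the first 3 characters, then take characters alternately from the front and the back (1st, last, 2nd, 2nd-last, ...).
Working it through for "yketlhuo": intermediate "tlhuo", final "toluh".
(Check on "aplrqcobvum": → "rqcobvum" → "rmqucvob" ✓)

toluh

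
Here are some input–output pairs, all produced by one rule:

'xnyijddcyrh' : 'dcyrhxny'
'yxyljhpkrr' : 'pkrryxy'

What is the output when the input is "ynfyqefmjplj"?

The rule is to move the first 3 characters to the end (rotate left by 3), then delete the first 3 characters.
Doing the same to "ynfyqefmjplj": "fmjpljynf".
(Check on "xnyijddcyrh": → "ijddcyrhxny" → "dcyrhxny" ✓)

fmjpljynf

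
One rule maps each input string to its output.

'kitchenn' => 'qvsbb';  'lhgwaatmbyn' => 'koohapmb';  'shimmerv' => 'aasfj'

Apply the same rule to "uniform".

tcfa

Each output is the input with this applied: delete the first 3 characters, then shift every letter 12 places backward in the alphabet (wrapping around).
For "uniform", step one produces "form"; step two turns that into "tcfa".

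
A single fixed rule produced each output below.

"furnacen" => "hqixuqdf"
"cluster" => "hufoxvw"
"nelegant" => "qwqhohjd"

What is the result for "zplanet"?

Looking at the pairs, the operation is to move the last 2 characters to the front (rotate right by 2), then shift every letter 3 places forward in the alphabet (wrapping around).
On "zplanet" that produces "hwcsodq".

hwcsodq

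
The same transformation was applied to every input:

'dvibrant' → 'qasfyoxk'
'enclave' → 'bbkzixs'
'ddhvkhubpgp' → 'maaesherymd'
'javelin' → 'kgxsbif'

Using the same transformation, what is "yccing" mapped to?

dvzzfk

Each output is the input with this applied: shift every letter 3 places backward in the alphabet (wrapping around), then move the last character to the front.
Starting from "yccing": after the first operation, "vzzfkd"; after the second, "dvzzfk".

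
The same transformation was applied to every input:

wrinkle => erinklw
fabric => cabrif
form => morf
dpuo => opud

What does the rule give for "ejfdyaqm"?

In each case the input is transformed by: swap the first and last characters.
On "ejfdyaqm" that produces "mjfdyaqe".

mjfdyaqe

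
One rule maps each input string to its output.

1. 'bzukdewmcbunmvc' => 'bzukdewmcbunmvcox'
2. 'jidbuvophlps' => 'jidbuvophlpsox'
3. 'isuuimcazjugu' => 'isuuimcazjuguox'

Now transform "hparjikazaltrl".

hparjikazaltrlox

The pattern: append "ox".
"hparjikazaltrl" → "hparjikazaltrlox".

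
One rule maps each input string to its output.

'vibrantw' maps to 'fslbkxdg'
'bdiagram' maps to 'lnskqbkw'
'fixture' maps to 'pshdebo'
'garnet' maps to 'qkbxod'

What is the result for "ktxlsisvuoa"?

udhvcscfeyk

Each output is the input with this applied: shift every letter 10 places forward in the alphabet (wrapping around).
Doing the same to "ktxlsisvuoa": "udhvcscfeyk".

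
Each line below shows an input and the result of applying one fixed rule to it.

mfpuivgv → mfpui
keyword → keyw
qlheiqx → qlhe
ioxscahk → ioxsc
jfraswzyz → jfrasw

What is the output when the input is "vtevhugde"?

vtevhu

Each output is the input with this applied: delete the last 3 characters.
Doing the same to "vtevhugde": "vtevhu".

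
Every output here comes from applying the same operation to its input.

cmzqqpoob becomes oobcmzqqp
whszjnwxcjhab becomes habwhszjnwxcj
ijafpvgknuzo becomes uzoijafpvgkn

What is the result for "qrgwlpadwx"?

Looking at the pairs, the operation is to move the last 3 characters to the front (rotate right by 3).
Applying that to "qrgwlpadwx" gives "dwxqrgwlpa".

dwxqrgwlpa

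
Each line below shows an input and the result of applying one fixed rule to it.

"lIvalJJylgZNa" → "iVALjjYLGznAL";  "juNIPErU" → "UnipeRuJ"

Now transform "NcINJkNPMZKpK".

The transformation: move the first character to the end, then flip the case of every letter.
Applying that to "NcINJkNPMZKpK" gives "CinjKnpmzkPkn".

CinjKnpmzkPkn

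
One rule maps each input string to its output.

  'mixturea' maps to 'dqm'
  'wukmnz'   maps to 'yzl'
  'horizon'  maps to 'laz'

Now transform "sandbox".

naj

The transformation: shift every letter 12 places forward in the alphabet (wrapping around), then keep only the last 3 characters.
Applying both steps to "sandbox": "emzpnaj", then "naj".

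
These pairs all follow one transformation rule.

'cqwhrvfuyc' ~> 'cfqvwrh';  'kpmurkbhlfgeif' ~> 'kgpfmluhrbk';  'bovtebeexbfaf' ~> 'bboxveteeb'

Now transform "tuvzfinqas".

tnuivfz

In each case the input is transformed by: delete the last 3 characters, then take characters alternately from the front and the back (1st, last, 2nd, 2nd-last, ...).
Working it through for "tuvzfinqas": intermediate "tuvzfin", final "tnuivfz".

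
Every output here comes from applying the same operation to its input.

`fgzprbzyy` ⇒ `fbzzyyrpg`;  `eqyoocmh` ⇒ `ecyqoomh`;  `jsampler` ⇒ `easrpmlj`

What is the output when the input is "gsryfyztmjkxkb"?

The pattern: sort the characters into reverse alphabetical order, then move the last 2 characters to the front (rotate right by 2).
Working it through for "gsryfyztmjkxkb": intermediate "zyyxtsrmkkjgfb", final "fbzyyxtsrmkkjg".

fbzyyxtsrmkkjg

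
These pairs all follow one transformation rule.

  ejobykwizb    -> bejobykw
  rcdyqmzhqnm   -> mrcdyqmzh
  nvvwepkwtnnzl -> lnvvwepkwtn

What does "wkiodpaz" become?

The rule is to move the last character to the front, then delete the last 2 characters.
On "wkiodpaz": the first step gives "zwkiodpa", and the second then gives "zwkiod".

zwkiod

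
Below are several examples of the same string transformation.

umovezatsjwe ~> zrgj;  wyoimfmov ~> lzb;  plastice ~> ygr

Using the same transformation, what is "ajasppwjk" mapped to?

Looking at the pairs, the operation is to shift every letter 13 places forward in the alphabet (wrapping around) — i.e. ROT13, then keep one character in every 3, starting at position 2 (positions 2nd, 5th, 8th, ...).
Working it through for "ajasppwjk": intermediate "nwnfccjwx", final "wcw".
(Check on "wyoimfmov": → "jlbvzszbi" → "lzb" ✓)

wcw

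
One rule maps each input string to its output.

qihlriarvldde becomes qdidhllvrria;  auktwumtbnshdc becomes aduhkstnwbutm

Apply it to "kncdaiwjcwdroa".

konrcddwacijw

Each output is the input with this applied: delete the last character, then take characters alternately from the front and the back (1st, last, 2nd, 2nd-last, ...).
Doing the same to "kncdaiwjcwdroa": "konrcddwacijw".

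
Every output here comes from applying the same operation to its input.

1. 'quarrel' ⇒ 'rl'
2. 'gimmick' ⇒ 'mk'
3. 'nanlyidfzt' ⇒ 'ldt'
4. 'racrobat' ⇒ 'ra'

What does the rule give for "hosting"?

tg

The rule is to move the first character to the end, then keep one character in every 3, starting at position 3 (positions 3rd, 6th, 9th, ...).
Applying both steps to "hosting": "ostingh", then "tg".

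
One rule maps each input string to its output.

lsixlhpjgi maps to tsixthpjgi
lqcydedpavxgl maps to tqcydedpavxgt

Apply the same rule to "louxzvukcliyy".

In each case the input is transformed by: replace every "l" with "t".
Applying that to "louxzvukcliyy" gives "touxzvukctiyy".

touxzvukctiyy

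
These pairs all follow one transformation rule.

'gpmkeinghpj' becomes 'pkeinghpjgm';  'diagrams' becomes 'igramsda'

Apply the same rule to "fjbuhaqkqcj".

The pattern: move the first 2 characters to the end (rotate left by 2), then swap the first and last characters.
Working it through for "fjbuhaqkqcj": intermediate "buhaqkqcjfj", final "juhaqkqcjfb".

juhaqkqcjfb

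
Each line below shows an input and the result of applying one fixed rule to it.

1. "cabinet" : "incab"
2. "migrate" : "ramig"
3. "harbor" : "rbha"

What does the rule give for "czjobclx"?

Rule — delete the last 2 characters, then move the last 2 characters to the front (rotate right by 2).
On "czjobclx" that produces "bcczjo".
(Check on "cabinet": → "cabin" → "incab" ✓)

bcczjo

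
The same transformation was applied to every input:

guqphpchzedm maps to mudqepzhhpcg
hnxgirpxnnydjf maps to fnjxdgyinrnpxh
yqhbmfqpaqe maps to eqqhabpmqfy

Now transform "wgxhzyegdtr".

Rule — take characters alternately from the front and the back (1st, last, 2nd, 2nd-last, ...), then move the first character to the end.
On "wgxhzyegdtr": the first step gives "wrgtxdhgzey", and the second then gives "rgtxdhgzeyw".

rgtxdhgzeyw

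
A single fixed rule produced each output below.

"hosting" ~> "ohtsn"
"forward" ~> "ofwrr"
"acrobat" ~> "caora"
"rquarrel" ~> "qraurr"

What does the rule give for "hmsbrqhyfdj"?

Looking at the pairs, the operation is to swap each adjacent pair of characters (1↔2, 3↔4, ...), then delete the last 2 characters.
"hmsbrqhyfdj" → "mhbsqryhdfj" → "mhbsqryhd".

mhbsqryhd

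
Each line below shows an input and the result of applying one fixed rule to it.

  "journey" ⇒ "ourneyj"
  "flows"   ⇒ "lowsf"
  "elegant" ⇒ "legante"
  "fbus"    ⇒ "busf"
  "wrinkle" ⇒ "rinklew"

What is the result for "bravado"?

ravadob

In each case the input is transformed by: move the first character to the end.
On "bravado" that produces "ravadob".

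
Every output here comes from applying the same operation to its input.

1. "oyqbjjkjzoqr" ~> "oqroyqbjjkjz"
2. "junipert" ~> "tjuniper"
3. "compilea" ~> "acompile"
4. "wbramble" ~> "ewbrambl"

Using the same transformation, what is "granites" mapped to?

sgranite

The pattern: swap the front and back halves of the string, then move the first 3 characters to the end (rotate left by 3).
On "granites": the first step gives "itesgran", and the second then gives "sgranite".
(Check on "junipert": → "pertjuni" → "tjuniper" ✓)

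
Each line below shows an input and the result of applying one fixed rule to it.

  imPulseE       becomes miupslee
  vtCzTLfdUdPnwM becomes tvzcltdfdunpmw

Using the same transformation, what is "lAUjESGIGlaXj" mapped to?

aljuseiglgxaj

Each output is the input with this applied: swap each adjacent pair of characters (1↔2, 3↔4, ...), then convert every letter to lowercase.
Working it through for "lAUjESGIGlaXj": intermediate "AljUSEIGlGXaj", final "aljuseiglgxaj".
(Check on "imPulseE": → "miuPslEe" → "miupslee" ✓)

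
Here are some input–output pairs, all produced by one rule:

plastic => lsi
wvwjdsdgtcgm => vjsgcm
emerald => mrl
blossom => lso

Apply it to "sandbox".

Rule — keep every other character starting from the second (positions 2nd, 4th, 6th, ...).
Doing the same to "sandbox": "ado".

ado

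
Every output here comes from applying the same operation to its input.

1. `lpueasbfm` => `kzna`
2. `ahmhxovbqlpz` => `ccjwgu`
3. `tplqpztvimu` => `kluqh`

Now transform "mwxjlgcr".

The pattern: keep every other character starting from the second (positions 2nd, 4th, 6th, ...), then shift every letter 5 places backward in the alphabet (wrapping around).
"mwxjlgcr" → "wjgr" → "rebm".

rebm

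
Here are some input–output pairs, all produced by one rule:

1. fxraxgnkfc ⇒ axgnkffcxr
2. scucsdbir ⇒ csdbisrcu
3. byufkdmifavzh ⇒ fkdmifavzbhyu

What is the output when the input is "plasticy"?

sticpyla

The rule is to swap the first and last characters, then move the first 3 characters to the end (rotate left by 3).
Applying both steps to "plasticy": "ylasticp", then "sticpyla".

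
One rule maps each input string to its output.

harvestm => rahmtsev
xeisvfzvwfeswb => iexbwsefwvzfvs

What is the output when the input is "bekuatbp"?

kebpbtau

Looking at the pairs, the operation is to reverse the string, then move the last 3 characters to the front (rotate right by 3).
Working it through for "bekuatbp": intermediate "pbtaukeb", final "kebpbtau".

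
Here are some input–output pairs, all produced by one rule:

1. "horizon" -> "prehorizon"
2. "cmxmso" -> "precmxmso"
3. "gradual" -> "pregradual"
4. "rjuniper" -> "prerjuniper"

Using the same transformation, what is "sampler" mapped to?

In each case the input is transformed by: prepend "pre".
So "sampler" becomes "presampler".

presampler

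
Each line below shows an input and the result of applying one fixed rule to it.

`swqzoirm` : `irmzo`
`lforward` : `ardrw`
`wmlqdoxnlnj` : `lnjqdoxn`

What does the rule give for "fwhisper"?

peris

The transformation: delete the first 3 characters, then move the last 3 characters to the front (rotate right by 3).
"fwhisper" → "isper" → "peris".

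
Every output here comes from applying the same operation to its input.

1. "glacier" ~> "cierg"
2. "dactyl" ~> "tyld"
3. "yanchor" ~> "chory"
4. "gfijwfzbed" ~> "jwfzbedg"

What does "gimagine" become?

Rule — move the first 3 characters to the end (rotate left by 3), then delete the last 2 characters.
Starting from "gimagine": after the first operation, "aginegim"; after the second, "agineg".

agineg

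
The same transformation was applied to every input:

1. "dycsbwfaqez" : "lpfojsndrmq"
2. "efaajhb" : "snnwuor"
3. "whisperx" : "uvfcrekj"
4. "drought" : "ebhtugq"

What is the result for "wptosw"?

What's happening: move the first character to the end, then shift every letter 13 places forward in the alphabet (wrapping around) — i.e. ROT13.
Starting from "wptosw": after the first operation, "ptosww"; after the second, "cgbfjj".
(Check on "drought": → "roughtd" → "ebhtugq" ✓)

cgbfjj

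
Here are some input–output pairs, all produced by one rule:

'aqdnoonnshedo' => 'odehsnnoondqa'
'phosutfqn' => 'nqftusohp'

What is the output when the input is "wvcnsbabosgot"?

togsobabsncvw

The rule is to reverse the string.
So "wvcnsbabosgot" becomes "togsobabsncvw".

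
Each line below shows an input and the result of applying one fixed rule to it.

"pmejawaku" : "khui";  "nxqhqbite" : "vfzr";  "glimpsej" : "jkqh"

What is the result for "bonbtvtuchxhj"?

Each output is the input with this applied: shift every letter 2 places backward in the alphabet (wrapping around), then keep every other character starting from the second (positions 2nd, 4th, 6th, ...).
Working it through for "bonbtvtuchxhj": intermediate "zmlzrtrsafvfh", final "mztsff".

mztsff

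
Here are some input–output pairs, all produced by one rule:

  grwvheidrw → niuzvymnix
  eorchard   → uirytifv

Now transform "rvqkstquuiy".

pzllhkjbhmi

Looking at the pairs, the operation is to shift every letter 9 places backward in the alphabet (wrapping around), then reverse the string.
"rvqkstquuiy" → "pzllhkjbhmi".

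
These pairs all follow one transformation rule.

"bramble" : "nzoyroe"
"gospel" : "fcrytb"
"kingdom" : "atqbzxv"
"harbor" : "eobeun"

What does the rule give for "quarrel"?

neerydh

In each case the input is transformed by: move the first 2 characters to the end (rotate left by 2), then shift every letter 13 places forward in the alphabet (wrapping around) — i.e. ROT13.
Applying both steps to "quarrel": "arrelqu", then "neerydh".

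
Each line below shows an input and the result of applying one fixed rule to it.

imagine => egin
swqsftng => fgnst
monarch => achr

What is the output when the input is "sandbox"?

Each output is the input with this applied: delete the first 3 characters, then sort the characters into alphabetical order.
"sandbox" → "dbox" → "bdox".

bdox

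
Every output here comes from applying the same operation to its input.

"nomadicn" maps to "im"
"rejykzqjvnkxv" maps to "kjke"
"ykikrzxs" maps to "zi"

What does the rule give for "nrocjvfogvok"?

Each output is the input with this applied: reverse the string, then keep one character in every 3, starting at position 3 (positions 3rd, 6th, 9th, ...).
For "nrocjvfogvok", step one produces "kovgofvjcorn"; step two turns that into "vfcn".

vfcn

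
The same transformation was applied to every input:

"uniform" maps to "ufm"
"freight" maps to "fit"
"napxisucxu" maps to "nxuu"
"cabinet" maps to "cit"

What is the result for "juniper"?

The rule is to keep one character in every 3, starting at position 1 (positions 1st, 4th, 7th, ...).
So "juniper" becomes "jir".

jir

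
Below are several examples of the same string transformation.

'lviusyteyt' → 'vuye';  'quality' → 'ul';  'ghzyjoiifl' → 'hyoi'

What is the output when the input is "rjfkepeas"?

jkp

What's happening: delete the last 2 characters, then keep every other character starting from the second (positions 2nd, 4th, 6th, ...).
"rjfkepeas" → "rjfkepe" → "jkp".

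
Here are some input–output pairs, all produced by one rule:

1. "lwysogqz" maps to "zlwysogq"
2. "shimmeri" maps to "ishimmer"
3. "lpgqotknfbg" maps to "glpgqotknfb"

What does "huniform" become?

mhunifor

Looking at the pairs, the operation is to move the last character to the front.
On "huniform" that produces "mhunifor".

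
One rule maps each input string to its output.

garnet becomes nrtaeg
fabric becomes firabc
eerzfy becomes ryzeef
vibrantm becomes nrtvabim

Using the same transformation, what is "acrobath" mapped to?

hortaabc

The transformation: sort the characters into alphabetical order, then swap the front and back halves of the string.
Applying both steps to "acrobath": "aabchort", then "hortaabc".
(Check on "vibrantm": → "abimnrtv" → "nrtvabim" ✓)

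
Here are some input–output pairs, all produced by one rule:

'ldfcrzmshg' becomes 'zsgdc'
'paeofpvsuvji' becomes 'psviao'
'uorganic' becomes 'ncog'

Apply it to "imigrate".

The pattern: keep every other character starting from the second (positions 2nd, 4th, 6th, ...), then move the first 2 characters to the end (rotate left by 2).
Working it through for "imigrate": intermediate "mgae", final "aemg".

aemg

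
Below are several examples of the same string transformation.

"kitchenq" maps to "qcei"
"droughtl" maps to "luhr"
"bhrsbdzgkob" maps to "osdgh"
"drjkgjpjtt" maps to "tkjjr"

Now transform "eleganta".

agnl

The pattern: keep every other character starting from the second (positions 2nd, 4th, 6th, ...), then swap the first and last characters.
On "eleganta": the first step gives "lgna", and the second then gives "agnl".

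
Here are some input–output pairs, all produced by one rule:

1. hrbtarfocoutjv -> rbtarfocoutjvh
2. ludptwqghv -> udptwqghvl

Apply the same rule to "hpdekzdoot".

pdekzdooth

The pattern: move the first character to the end.
So "hpdekzdoot" becomes "pdekzdooth".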